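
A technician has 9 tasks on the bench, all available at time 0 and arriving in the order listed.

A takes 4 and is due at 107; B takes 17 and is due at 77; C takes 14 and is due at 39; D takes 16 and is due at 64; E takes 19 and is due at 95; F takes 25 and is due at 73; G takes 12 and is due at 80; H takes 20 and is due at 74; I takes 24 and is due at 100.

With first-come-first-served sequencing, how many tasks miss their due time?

4

FIFO (arrival order): A B C D E F G H I.
A: 0→4, due 107, tardiness 0
B: 4→21, due 77, tardiness 0
C: 21→35, due 39, tardiness 0
D: 35→51, due 64, tardiness 0
E: 51→70, due 95, tardiness 0
F: 70→95, due 73, tardiness 22
G: 95→107, due 80, tardiness 27
H: 107→127, due 74, tardiness 53
I: 127→151, due 100, tardiness 51
Late tasks: 4.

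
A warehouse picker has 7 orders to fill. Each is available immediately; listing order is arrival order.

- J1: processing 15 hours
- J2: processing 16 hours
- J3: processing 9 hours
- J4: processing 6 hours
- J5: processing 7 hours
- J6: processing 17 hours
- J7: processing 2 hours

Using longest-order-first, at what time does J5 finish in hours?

64

LPT (decreasing processing time): J6 J2 J1 J3 J5 J4 J7.
J6: 0→17
J2: 17→33
J1: 33→48
J3: 48→57
J5: 57→64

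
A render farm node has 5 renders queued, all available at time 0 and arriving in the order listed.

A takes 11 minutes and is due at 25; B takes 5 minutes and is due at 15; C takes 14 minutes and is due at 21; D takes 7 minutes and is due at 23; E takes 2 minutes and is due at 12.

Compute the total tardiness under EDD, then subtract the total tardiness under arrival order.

EDD (increasing due date): E B C D A.
E: 0→2, due 12, tardiness 0
B: 2→7, due 15, tardiness 0
C: 7→21, due 21, tardiness 0
D: 21→28, due 23, tardiness 5
A: 28→39, due 25, tardiness 14
Sum = 0+0+0+5+14 = 19.
FIFO (arrival order): A B C D E.
A: 0→11, due 25, tardiness 0
B: 11→16, due 15, tardiness 1
C: 16→30, due 21, tardiness 9
D: 30→37, due 23, tardiness 14
E: 37→39, due 12, tardiness 27
Sum = 0+1+9+14+27 = 51.
Difference = 19 − 51 = -32.

-32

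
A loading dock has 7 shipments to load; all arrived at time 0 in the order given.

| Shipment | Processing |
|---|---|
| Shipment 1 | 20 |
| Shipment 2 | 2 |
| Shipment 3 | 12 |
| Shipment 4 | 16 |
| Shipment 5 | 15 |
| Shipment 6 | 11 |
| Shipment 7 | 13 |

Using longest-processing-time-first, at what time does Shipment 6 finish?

LPT (decreasing processing time): Shipment 1 Shipment 4 Shipment 5 Shipment 7 Shipment 3 Shipment 6 Shipment 2.
Shipment 1: 0→20
Shipment 4: 20→36
Shipment 5: 36→51
Shipment 7: 51→64
Shipment 3: 64→76
Shipment 6: 76→87

87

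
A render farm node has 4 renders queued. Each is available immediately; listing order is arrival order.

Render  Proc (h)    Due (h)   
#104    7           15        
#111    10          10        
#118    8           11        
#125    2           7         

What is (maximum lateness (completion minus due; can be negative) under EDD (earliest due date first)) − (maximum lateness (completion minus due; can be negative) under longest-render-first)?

EDD (increasing due date): #125 #111 #118 #104.
#125: 0→2, due 7, lateness -5
#111: 2→12, due 10, lateness 2
#118: 12→20, due 11, lateness 9
#104: 20→27, due 15, lateness 12
Maximum = 12.
LPT (decreasing processing time): #111 #118 #104 #125.
#111: 0→10, due 10, lateness 0
#118: 10→18, due 11, lateness 7
#104: 18→25, due 15, lateness 10
#125: 25→27, due 7, lateness 20
Maximum = 20.
Difference = 12 − 20 = -8.

-8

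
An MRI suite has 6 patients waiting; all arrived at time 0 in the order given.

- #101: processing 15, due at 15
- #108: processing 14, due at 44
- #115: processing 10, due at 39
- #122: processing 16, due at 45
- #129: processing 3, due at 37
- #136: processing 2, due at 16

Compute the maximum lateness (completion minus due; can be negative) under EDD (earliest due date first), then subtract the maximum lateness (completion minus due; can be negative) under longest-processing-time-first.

-29

EDD (increasing due date): #101 #136 #129 #115 #108 #122.
#101: 0→15, due 15, lateness 0
#136: 15→17, due 16, lateness 1
#129: 17→20, due 37, lateness -17
#115: 20→30, due 39, lateness -9
#108: 30→44, due 44, lateness 0
#122: 44→60, due 45, lateness 15
Maximum = 15.
LPT (decreasing processing time): #122 #101 #108 #115 #129 #136.
#122: 0→16, due 45, lateness -29
#101: 16→31, due 15, lateness 16
#108: 31→45, due 44, lateness 1
#115: 45→55, due 39, lateness 16
#129: 55→58, due 37, lateness 21
#136: 58→60, due 16, lateness 44
Maximum = 44.
Difference = 15 − 44 = -29.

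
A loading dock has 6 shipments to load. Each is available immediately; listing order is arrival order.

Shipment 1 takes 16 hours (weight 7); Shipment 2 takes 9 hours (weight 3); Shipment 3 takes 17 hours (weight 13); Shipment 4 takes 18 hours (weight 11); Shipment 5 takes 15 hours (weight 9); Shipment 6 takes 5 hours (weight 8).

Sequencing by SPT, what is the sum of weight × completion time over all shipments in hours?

SPT (increasing processing time): Shipment 6 Shipment 2 Shipment 5 Shipment 1 Shipment 3 Shipment 4.
Shipment 6: finishes 5, weight 8, w·C = 40
Shipment 2: finishes 14, weight 3, w·C = 42
Shipment 5: finishes 29, weight 9, w·C = 261
Shipment 1: finishes 45, weight 7, w·C = 315
Shipment 3: finishes 62, weight 13, w·C = 806
Shipment 4: finishes 80, weight 11, w·C = 880
Sum = 40+42+261+315+806+880 = 2344.

2344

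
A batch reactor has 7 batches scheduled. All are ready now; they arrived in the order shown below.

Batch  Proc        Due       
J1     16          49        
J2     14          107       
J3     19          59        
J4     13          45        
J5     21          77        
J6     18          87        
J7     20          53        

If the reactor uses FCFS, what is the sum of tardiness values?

FIFO (arrival order): J1 J2 J3 J4 J5 J6 J7.
J1: 0→16, due 49, tardiness 0
J2: 16→30, due 107, tardiness 0
J3: 30→49, due 59, tardiness 0
J4: 49→62, due 45, tardiness 17
J5: 62→83, due 77, tardiness 6
J6: 83→101, due 87, tardiness 14
J7: 101→121, due 53, tardiness 68
Sum = 0+0+0+17+6+14+68 = 105.

105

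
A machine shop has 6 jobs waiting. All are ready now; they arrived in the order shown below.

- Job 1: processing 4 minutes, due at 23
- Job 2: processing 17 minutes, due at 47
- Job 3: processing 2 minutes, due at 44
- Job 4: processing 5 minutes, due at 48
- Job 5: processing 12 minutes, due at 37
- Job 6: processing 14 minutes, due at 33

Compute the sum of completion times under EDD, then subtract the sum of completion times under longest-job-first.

EDD (increasing due date): Job 1 Job 6 Job 5 Job 3 Job 2 Job 4.
Job 1: 0→4
Job 6: 4→18
Job 5: 18→30
Job 3: 30→32
Job 2: 32→49
Job 4: 49→54
Sum = 4+18+30+32+49+54 = 187.
LPT (decreasing processing time): Job 2 Job 6 Job 5 Job 4 Job 1 Job 3.
Job 2: 0→17
Job 6: 17→31
Job 5: 31→43
Job 4: 43→48
Job 1: 48→52
Job 3: 52→54
Sum = 17+31+43+48+52+54 = 245.
Difference = 187 − 245 = -58.

-58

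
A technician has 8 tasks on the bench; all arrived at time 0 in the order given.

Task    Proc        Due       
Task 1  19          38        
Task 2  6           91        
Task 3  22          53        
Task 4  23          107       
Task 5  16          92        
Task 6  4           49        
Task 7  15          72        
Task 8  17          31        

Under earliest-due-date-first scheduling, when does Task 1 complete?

36

EDD (increasing due date): Task 8 Task 1 Task 6 Task 3 Task 7 Task 2 Task 5 Task 4.
Task 8: 0→17
Task 1: 17→36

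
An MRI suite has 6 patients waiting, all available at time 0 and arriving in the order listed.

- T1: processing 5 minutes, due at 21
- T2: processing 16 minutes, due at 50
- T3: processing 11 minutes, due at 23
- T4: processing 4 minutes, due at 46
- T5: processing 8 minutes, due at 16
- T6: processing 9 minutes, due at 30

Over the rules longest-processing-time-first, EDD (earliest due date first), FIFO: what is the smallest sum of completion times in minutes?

LPT (decreasing processing time): T2 T3 T6 T5 T1 T4.
T2: 0→16
T3: 16→27
T6: 27→36
T5: 36→44
T1: 44→49
T4: 49→53
Sum = 16+27+36+44+49+53 = 225.
EDD (increasing due date): T5 T1 T3 T6 T4 T2.
T5: 0→8
T1: 8→13
T3: 13→24
T6: 24→33
T4: 33→37
T2: 37→53
Sum = 8+13+24+33+37+53 = 168.
FIFO (arrival order): T1 T2 T3 T4 T5 T6.
T1: 0→5
T2: 5→21
T3: 21→32
T4: 32→36
T5: 36→44
T6: 44→53
Sum = 5+21+32+36+44+53 = 191.
LPT 225, EDD 168, FIFO 191 → minimum 168.

168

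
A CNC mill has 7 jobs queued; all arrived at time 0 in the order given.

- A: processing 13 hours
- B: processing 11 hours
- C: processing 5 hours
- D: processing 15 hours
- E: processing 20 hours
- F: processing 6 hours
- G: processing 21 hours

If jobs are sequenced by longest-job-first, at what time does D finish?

LPT (decreasing processing time): G E D A B F C.
G: 0→21
E: 21→41
D: 41→56

56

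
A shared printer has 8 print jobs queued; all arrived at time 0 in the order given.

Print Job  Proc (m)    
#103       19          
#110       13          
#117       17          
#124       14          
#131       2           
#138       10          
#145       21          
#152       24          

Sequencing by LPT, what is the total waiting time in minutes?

LPT (decreasing processing time): #152 #145 #103 #117 #124 #110 #138 #131.
#152: waits 0, runs 0→24
#145: waits 24, runs 24→45
#103: waits 45, runs 45→64
#117: waits 64, runs 64→81
#124: waits 81, runs 81→95
#110: waits 95, runs 95→108
#138: waits 108, runs 108→118
#131: waits 118, runs 118→120
Sum = 0+24+45+64+81+95+108+118 = 535.

535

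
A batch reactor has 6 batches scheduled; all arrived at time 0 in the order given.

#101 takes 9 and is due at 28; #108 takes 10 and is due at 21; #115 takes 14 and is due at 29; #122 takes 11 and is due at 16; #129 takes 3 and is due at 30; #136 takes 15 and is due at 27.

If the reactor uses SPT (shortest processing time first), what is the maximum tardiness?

SPT (increasing processing time): #129 #101 #108 #122 #115 #136.
#129: 0→3, due 30, tardiness 0
#101: 3→12, due 28, tardiness 0
#108: 12→22, due 21, tardiness 1
#122: 22→33, due 16, tardiness 17
#115: 33→47, due 29, tardiness 18
#136: 47→62, due 27, tardiness 35
Maximum = 35.

35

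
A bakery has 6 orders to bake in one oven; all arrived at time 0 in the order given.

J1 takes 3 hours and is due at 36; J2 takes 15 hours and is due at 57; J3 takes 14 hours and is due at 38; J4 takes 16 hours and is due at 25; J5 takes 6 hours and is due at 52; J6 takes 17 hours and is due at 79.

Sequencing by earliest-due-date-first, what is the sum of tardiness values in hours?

EDD (increasing due date): J4 J1 J3 J5 J2 J6.
J4: 0→16, due 25, tardiness 0
J1: 16→19, due 36, tardiness 0
J3: 19→33, due 38, tardiness 0
J5: 33→39, due 52, tardiness 0
J2: 39→54, due 57, tardiness 0
J6: 54→71, due 79, tardiness 0
Sum = 0+0+0+0+0+0 = 0.

0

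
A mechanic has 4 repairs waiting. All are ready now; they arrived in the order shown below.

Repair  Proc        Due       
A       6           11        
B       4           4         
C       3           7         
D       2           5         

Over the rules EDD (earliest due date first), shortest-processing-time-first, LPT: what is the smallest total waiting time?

16

EDD (increasing due date): B D C A.
B: waits 0, runs 0→4
D: waits 4, runs 4→6
C: waits 6, runs 6→9
A: waits 9, runs 9→15
Sum = 0+4+6+9 = 19.
SPT (increasing processing time): D C B A.
D: waits 0, runs 0→2
C: waits 2, runs 2→5
B: waits 5, runs 5→9
A: waits 9, runs 9→15
Sum = 0+2+5+9 = 16.
LPT (decreasing processing time): A B C D.
A: waits 0, runs 0→6
B: waits 6, runs 6→10
C: waits 10, runs 10→13
D: waits 13, runs 13→15
Sum = 0+6+10+13 = 29.
EDD 19, SPT 16, LPT 29 → minimum 16.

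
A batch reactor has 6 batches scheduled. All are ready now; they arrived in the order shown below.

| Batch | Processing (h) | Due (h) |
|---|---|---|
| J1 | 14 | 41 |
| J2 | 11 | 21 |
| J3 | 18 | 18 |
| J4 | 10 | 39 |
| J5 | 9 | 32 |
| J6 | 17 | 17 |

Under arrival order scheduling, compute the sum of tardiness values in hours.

FIFO (arrival order): J1 J2 J3 J4 J5 J6.
J1: 0→14, due 41, tardiness 0
J2: 14→25, due 21, tardiness 4
J3: 25→43, due 18, tardiness 25
J4: 43→53, due 39, tardiness 14
J5: 53→62, due 32, tardiness 30
J6: 62→79, due 17, tardiness 62
Sum = 0+4+25+14+30+62 = 135.

135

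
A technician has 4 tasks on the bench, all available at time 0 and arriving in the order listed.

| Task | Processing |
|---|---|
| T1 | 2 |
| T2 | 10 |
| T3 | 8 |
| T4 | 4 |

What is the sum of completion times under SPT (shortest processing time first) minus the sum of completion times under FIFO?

SPT (increasing processing time): T1 T4 T3 T2.
T1: 0→2
T4: 2→6
T3: 6→14
T2: 14→24
Sum = 2+6+14+24 = 46.
FIFO (arrival order): T1 T2 T3 T4.
T1: 0→2
T2: 2→12
T3: 12→20
T4: 20→24
Sum = 2+12+20+24 = 58.
Difference = 46 − 58 = -12.

-12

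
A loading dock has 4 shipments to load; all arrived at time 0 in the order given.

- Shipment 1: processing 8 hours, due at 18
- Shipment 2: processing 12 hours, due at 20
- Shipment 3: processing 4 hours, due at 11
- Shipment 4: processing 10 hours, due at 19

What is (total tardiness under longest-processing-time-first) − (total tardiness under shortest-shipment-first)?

LPT (decreasing processing time): Shipment 2 Shipment 4 Shipment 1 Shipment 3.
Shipment 2: 0→12, due 20, tardiness 0
Shipment 4: 12→22, due 19, tardiness 3
Shipment 1: 22→30, due 18, tardiness 12
Shipment 3: 30→34, due 11, tardiness 23
Sum = 0+3+12+23 = 38.
SPT (increasing processing time): Shipment 3 Shipment 1 Shipment 4 Shipment 2.
Shipment 3: 0→4, due 11, tardiness 0
Shipment 1: 4→12, due 18, tardiness 0
Shipment 4: 12→22, due 19, tardiness 3
Shipment 2: 22→34, due 20, tardiness 14
Sum = 0+0+3+14 = 17.
Difference = 38 − 17 = 21.

21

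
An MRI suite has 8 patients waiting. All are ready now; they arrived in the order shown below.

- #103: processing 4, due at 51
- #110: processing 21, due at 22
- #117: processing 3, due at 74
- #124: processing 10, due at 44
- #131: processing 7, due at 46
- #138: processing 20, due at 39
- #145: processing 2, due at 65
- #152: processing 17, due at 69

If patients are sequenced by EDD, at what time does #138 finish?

EDD (increasing due date): #110 #138 #124 #131 #103 #145 #152 #117.
#110: 0→21
#138: 21→41

41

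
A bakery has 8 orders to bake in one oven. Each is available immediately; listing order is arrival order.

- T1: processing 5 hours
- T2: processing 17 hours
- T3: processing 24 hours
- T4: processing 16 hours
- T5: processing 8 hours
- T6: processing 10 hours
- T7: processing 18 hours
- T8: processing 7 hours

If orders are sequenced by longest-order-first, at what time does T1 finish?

LPT (decreasing processing time): T3 T7 T2 T4 T6 T5 T8 T1.
T3: 0→24
T7: 24→42
T2: 42→59
T4: 59→75
T6: 75→85
T5: 85→93
T8: 93→100
T1: 100→105

105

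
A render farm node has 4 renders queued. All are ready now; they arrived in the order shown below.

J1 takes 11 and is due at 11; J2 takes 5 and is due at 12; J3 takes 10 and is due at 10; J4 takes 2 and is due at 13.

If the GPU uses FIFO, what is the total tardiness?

FIFO (arrival order): J1 J2 J3 J4.
J1: 0→11, due 11, tardiness 0
J2: 11→16, due 12, tardiness 4
J3: 16→26, due 10, tardiness 16
J4: 26→28, due 13, tardiness 15
Sum = 0+4+16+15 = 35.

35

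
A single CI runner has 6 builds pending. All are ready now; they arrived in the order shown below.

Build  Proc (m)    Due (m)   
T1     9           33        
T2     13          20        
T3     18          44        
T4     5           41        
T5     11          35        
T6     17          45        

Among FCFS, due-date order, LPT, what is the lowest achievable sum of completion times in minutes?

FIFO (arrival order): T1 T2 T3 T4 T5 T6.
T1: 0→9
T2: 9→22
T3: 22→40
T4: 40→45
T5: 45→56
T6: 56→73
Sum = 9+22+40+45+56+73 = 245.
EDD (increasing due date): T2 T1 T5 T4 T3 T6.
T2: 0→13
T1: 13→22
T5: 22→33
T4: 33→38
T3: 38→56
T6: 56→73
Sum = 13+22+33+38+56+73 = 235.
LPT (decreasing processing time): T3 T6 T2 T5 T1 T4.
T3: 0→18
T6: 18→35
T2: 35→48
T5: 48→59
T1: 59→68
T4: 68→73
Sum = 18+35+48+59+68+73 = 301.
FIFO 245, EDD 235, LPT 301 → minimum 235.

235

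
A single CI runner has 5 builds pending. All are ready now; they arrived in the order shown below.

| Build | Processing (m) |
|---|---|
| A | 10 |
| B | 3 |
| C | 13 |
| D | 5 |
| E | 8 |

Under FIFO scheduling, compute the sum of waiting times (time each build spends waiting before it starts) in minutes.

80

FIFO (arrival order): A B C D E.
A: waits 0, runs 0→10
B: waits 10, runs 10→13
C: waits 13, runs 13→26
D: waits 26, runs 26→31
E: waits 31, runs 31→39
Sum = 0+10+13+26+31 = 80.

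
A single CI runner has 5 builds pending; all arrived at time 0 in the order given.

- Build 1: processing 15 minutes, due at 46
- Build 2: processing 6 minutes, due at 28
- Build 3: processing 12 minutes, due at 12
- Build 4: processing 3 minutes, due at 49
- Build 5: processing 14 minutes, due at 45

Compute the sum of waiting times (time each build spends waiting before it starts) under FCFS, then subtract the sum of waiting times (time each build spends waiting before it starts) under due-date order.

FIFO (arrival order): Build 1 Build 2 Build 3 Build 4 Build 5.
Build 1: waits 0, runs 0→15
Build 2: waits 15, runs 15→21
Build 3: waits 21, runs 21→33
Build 4: waits 33, runs 33→36
Build 5: waits 36, runs 36→50
Sum = 0+15+21+33+36 = 105.
EDD (increasing due date): Build 3 Build 2 Build 5 Build 1 Build 4.
Build 3: waits 0, runs 0→12
Build 2: waits 12, runs 12→18
Build 5: waits 18, runs 18→32
Build 1: waits 32, runs 32→47
Build 4: waits 47, runs 47→50
Sum = 0+12+18+32+47 = 109.
Difference = 105 − 109 = -4.

-4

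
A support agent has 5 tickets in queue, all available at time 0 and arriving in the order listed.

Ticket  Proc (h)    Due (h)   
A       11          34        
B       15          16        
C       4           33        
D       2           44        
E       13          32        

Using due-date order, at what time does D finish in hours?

EDD (increasing due date): B E C A D.
B: 0→15
E: 15→28
C: 28→32
A: 32→43
D: 43→45

45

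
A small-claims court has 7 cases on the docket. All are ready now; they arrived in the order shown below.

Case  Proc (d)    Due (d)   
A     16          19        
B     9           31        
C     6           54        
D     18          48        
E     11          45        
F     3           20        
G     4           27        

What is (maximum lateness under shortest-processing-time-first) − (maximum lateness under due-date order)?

17

SPT (increasing processing time): F G C B E A D.
F: 0→3, due 20, lateness -17
G: 3→7, due 27, lateness -20
C: 7→13, due 54, lateness -41
B: 13→22, due 31, lateness -9
E: 22→33, due 45, lateness -12
A: 33→49, due 19, lateness 30
D: 49→67, due 48, lateness 19
Maximum = 30.
EDD (increasing due date): A F G B E D C.
A: 0→16, due 19, lateness -3
F: 16→19, due 20, lateness -1
G: 19→23, due 27, lateness -4
B: 23→32, due 31, lateness 1
E: 32→43, due 45, lateness -2
D: 43→61, due 48, lateness 13
C: 61→67, due 54, lateness 13
Maximum = 13.
Difference = 30 − 13 = 17.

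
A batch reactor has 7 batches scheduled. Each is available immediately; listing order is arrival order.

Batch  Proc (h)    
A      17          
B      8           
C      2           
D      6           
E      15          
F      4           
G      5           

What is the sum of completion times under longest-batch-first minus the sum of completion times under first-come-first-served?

LPT (decreasing processing time): A E B D G F C.
A: 0→17
E: 17→32
B: 32→40
D: 40→46
G: 46→51
F: 51→55
C: 55→57
Sum = 17+32+40+46+51+55+57 = 298.
FIFO (arrival order): A B C D E F G.
A: 0→17
B: 17→25
C: 25→27
D: 27→33
E: 33→48
F: 48→52
G: 52→57
Sum = 17+25+27+33+48+52+57 = 259.
Difference = 298 − 259 = 39.

39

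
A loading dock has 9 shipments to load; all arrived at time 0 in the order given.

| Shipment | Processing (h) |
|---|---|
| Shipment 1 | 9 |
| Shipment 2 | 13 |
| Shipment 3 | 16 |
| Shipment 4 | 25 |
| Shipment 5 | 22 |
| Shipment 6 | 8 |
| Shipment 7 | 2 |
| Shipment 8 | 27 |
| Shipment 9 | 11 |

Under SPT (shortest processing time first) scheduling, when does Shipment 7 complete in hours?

SPT (increasing processing time): Shipment 7 Shipment 6 Shipment 1 Shipment 9 Shipment 2 Shipment 3 Shipment 5 Shipment 4 Shipment 8.
Shipment 7: 0→2

2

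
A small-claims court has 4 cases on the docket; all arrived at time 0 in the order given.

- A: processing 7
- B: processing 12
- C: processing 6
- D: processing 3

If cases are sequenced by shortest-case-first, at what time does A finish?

16

SPT (increasing processing time): D C A B.
D: 0→3
C: 3→9
A: 9→16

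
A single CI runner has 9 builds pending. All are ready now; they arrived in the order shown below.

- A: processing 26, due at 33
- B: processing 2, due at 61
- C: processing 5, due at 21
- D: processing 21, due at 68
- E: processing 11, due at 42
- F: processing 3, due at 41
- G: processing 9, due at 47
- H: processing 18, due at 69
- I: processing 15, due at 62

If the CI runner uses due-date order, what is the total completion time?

498

EDD (increasing due date): C A F E G B I D H.
C: 0→5
A: 5→31
F: 31→34
E: 34→45
G: 45→54
B: 54→56
I: 56→71
D: 71→92
H: 92→110
Sum = 5+31+34+45+54+56+71+92+110 = 498.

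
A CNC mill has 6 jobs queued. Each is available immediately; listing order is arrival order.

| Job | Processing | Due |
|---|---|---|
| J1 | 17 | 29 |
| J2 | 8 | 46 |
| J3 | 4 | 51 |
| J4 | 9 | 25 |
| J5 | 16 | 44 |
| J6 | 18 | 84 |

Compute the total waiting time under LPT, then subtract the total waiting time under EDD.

51

LPT (decreasing processing time): J6 J1 J5 J4 J2 J3.
J6: waits 0, runs 0→18
J1: waits 18, runs 18→35
J5: waits 35, runs 35→51
J4: waits 51, runs 51→60
J2: waits 60, runs 60→68
J3: waits 68, runs 68→72
Sum = 0+18+35+51+60+68 = 232.
EDD (increasing due date): J4 J1 J5 J2 J3 J6.
J4: waits 0, runs 0→9
J1: waits 9, runs 9→26
J5: waits 26, runs 26→42
J2: waits 42, runs 42→50
J3: waits 50, runs 50→54
J6: waits 54, runs 54→72
Sum = 0+9+26+42+50+54 = 181.
Difference = 232 − 181 = 51.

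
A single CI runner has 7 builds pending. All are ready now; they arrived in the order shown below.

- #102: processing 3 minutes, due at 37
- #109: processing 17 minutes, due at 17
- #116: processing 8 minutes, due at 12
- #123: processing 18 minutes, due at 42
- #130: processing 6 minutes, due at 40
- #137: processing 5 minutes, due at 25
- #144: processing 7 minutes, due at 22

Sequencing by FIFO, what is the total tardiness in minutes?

FIFO (arrival order): #102 #109 #116 #123 #130 #137 #144.
#102: 0→3, due 37, tardiness 0
#109: 3→20, due 17, tardiness 3
#116: 20→28, due 12, tardiness 16
#123: 28→46, due 42, tardiness 4
#130: 46→52, due 40, tardiness 12
#137: 52→57, due 25, tardiness 32
#144: 57→64, due 22, tardiness 42
Sum = 0+3+16+4+12+32+42 = 109.

109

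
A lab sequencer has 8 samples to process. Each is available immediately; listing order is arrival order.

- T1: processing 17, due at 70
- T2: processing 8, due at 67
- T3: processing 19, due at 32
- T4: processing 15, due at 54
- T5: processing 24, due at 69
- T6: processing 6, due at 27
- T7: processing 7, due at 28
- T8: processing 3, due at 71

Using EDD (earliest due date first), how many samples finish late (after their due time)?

3

EDD (increasing due date): T6 T7 T3 T4 T2 T5 T1 T8.
T6: 0→6, due 27, tardiness 0
T7: 6→13, due 28, tardiness 0
T3: 13→32, due 32, tardiness 0
T4: 32→47, due 54, tardiness 0
T2: 47→55, due 67, tardiness 0
T5: 55→79, due 69, tardiness 10
T1: 79→96, due 70, tardiness 26
T8: 96→99, due 71, tardiness 28
Late samples: 3.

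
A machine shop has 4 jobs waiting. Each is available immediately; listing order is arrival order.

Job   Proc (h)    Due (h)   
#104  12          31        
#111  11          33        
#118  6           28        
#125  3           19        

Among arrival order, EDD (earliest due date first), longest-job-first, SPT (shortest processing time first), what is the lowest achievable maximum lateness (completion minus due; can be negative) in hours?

-1

FIFO (arrival order): #104 #111 #118 #125.
#104: 0→12, due 31, lateness -19
#111: 12→23, due 33, lateness -10
#118: 23→29, due 28, lateness 1
#125: 29→32, due 19, lateness 13
Maximum = 13.
EDD (increasing due date): #125 #118 #104 #111.
#125: 0→3, due 19, lateness -16
#118: 3→9, due 28, lateness -19
#104: 9→21, due 31, lateness -10
#111: 21→32, due 33, lateness -1
Maximum = -1.
LPT (decreasing processing time): #104 #111 #118 #125.
#104: 0→12, due 31, lateness -19
#111: 12→23, due 33, lateness -10
#118: 23→29, due 28, lateness 1
#125: 29→32, due 19, lateness 13
Maximum = 13.
SPT (increasing processing time): #125 #118 #111 #104.
#125: 0→3, due 19, lateness -16
#118: 3→9, due 28, lateness -19
#111: 9→20, due 33, lateness -13
#104: 20→32, due 31, lateness 1
Maximum = 1.
FIFO 13, EDD -1, LPT 13, SPT 1 → minimum -1.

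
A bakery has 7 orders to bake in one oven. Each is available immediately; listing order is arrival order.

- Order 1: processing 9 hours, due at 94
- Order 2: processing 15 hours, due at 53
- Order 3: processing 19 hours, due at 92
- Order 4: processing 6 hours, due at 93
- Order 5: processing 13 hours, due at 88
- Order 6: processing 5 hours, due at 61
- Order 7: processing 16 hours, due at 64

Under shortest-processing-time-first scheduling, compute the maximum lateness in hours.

SPT (increasing processing time): Order 6 Order 4 Order 1 Order 5 Order 2 Order 7 Order 3.
Order 6: 0→5, due 61, lateness -56
Order 4: 5→11, due 93, lateness -82
Order 1: 11→20, due 94, lateness -74
Order 5: 20→33, due 88, lateness -55
Order 2: 33→48, due 53, lateness -5
Order 7: 48→64, due 64, lateness 0
Order 3: 64→83, due 92, lateness -9
Maximum = 0.

0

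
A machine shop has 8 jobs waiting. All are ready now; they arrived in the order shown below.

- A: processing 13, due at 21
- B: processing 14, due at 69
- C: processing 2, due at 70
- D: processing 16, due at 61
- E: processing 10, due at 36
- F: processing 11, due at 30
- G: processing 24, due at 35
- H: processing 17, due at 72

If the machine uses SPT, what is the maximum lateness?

72

SPT (increasing processing time): C E F A B D H G.
C: 0→2, due 70, lateness -68
E: 2→12, due 36, lateness -24
F: 12→23, due 30, lateness -7
A: 23→36, due 21, lateness 15
B: 36→50, due 69, lateness -19
D: 50→66, due 61, lateness 5
H: 66→83, due 72, lateness 11
G: 83→107, due 35, lateness 72
Maximum = 72.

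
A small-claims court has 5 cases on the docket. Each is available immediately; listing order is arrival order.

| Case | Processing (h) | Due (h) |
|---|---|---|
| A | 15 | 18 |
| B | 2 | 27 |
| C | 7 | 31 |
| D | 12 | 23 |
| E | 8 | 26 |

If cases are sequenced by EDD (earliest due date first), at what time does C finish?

44

EDD (increasing due date): A D E B C.
A: 0→15
D: 15→27
E: 27→35
B: 35→37
C: 37→44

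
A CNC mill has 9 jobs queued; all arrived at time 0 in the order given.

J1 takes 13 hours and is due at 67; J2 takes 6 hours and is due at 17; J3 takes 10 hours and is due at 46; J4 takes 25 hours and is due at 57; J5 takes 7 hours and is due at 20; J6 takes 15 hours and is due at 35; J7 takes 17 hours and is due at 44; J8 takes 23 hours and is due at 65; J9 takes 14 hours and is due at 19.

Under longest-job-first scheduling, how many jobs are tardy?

7

LPT (decreasing processing time): J4 J8 J7 J6 J9 J1 J3 J5 J2.
J4: 0→25, due 57, tardiness 0
J8: 25→48, due 65, tardiness 0
J7: 48→65, due 44, tardiness 21
J6: 65→80, due 35, tardiness 45
J9: 80→94, due 19, tardiness 75
J1: 94→107, due 67, tardiness 40
J3: 107→117, due 46, tardiness 71
J5: 117→124, due 20, tardiness 104
J2: 124→130, due 17, tardiness 113
Late jobs: 7.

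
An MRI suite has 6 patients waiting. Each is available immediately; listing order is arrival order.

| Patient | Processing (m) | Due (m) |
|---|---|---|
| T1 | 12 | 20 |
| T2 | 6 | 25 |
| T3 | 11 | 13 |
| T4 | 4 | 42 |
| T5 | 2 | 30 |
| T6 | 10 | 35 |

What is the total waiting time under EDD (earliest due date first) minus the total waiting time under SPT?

60

EDD (increasing due date): T3 T1 T2 T5 T6 T4.
T3: waits 0, runs 0→11
T1: waits 11, runs 11→23
T2: waits 23, runs 23→29
T5: waits 29, runs 29→31
T6: waits 31, runs 31→41
T4: waits 41, runs 41→45
Sum = 0+11+23+29+31+41 = 135.
SPT (increasing processing time): T5 T4 T2 T6 T3 T1.
T5: waits 0, runs 0→2
T4: waits 2, runs 2→6
T2: waits 6, runs 6→12
T6: waits 12, runs 12→22
T3: waits 22, runs 22→33
T1: waits 33, runs 33→45
Sum = 0+2+6+12+22+33 = 75.
Difference = 135 − 75 = 60.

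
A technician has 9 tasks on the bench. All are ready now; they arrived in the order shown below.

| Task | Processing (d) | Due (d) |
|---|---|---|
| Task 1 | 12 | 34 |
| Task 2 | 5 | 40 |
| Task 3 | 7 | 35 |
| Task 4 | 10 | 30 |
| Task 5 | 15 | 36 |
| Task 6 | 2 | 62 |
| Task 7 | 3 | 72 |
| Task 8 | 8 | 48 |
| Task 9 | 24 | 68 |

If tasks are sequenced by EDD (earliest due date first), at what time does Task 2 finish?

49

EDD (increasing due date): Task 4 Task 1 Task 3 Task 5 Task 2 Task 8 Task 6 Task 9 Task 7.
Task 4: 0→10
Task 1: 10→22
Task 3: 22→29
Task 5: 29→44
Task 2: 44→49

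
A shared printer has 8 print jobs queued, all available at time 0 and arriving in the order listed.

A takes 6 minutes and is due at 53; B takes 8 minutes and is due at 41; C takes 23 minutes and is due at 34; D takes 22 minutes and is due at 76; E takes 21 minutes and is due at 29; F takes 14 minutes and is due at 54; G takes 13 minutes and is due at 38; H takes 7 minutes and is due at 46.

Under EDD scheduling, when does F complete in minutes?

EDD (increasing due date): E C G B H A F D.
E: 0→21
C: 21→44
G: 44→57
B: 57→65
H: 65→72
A: 72→78
F: 78→92

92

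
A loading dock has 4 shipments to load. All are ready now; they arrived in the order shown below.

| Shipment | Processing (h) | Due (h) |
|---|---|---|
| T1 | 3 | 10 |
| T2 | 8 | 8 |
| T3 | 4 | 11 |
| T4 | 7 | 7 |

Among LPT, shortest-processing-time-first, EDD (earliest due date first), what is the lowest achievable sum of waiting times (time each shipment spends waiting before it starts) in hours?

24

LPT (decreasing processing time): T2 T4 T3 T1.
T2: waits 0, runs 0→8
T4: waits 8, runs 8→15
T3: waits 15, runs 15→19
T1: waits 19, runs 19→22
Sum = 0+8+15+19 = 42.
SPT (increasing processing time): T1 T3 T4 T2.
T1: waits 0, runs 0→3
T3: waits 3, runs 3→7
T4: waits 7, runs 7→14
T2: waits 14, runs 14→22
Sum = 0+3+7+14 = 24.
EDD (increasing due date): T4 T2 T1 T3.
T4: waits 0, runs 0→7
T2: waits 7, runs 7→15
T1: waits 15, runs 15→18
T3: waits 18, runs 18→22
Sum = 0+7+15+18 = 40.
LPT 42, SPT 24, EDD 40 → minimum 24.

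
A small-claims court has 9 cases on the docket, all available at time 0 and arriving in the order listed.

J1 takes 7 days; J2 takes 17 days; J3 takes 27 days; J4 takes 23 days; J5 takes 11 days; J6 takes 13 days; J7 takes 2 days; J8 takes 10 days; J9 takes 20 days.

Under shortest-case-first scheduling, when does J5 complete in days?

30

SPT (increasing processing time): J7 J1 J8 J5 J6 J2 J9 J4 J3.
J7: 0→2
J1: 2→9
J8: 9→19
J5: 19→30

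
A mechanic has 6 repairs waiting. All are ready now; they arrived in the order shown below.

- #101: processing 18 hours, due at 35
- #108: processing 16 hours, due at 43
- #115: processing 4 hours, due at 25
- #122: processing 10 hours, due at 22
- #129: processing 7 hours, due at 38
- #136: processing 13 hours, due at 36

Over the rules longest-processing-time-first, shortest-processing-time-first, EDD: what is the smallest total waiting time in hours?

LPT (decreasing processing time): #101 #108 #136 #122 #129 #115.
#101: waits 0, runs 0→18
#108: waits 18, runs 18→34
#136: waits 34, runs 34→47
#122: waits 47, runs 47→57
#129: waits 57, runs 57→64
#115: waits 64, runs 64→68
Sum = 0+18+34+47+57+64 = 220.
SPT (increasing processing time): #115 #129 #122 #136 #108 #101.
#115: waits 0, runs 0→4
#129: waits 4, runs 4→11
#122: waits 11, runs 11→21
#136: waits 21, runs 21→34
#108: waits 34, runs 34→50
#101: waits 50, runs 50→68
Sum = 0+4+11+21+34+50 = 120.
EDD (increasing due date): #122 #115 #101 #136 #129 #108.
#122: waits 0, runs 0→10
#115: waits 10, runs 10→14
#101: waits 14, runs 14→32
#136: waits 32, runs 32→45
#129: waits 45, runs 45→52
#108: waits 52, runs 52→68
Sum = 0+10+14+32+45+52 = 153.
LPT 220, SPT 120, EDD 153 → minimum 120.

120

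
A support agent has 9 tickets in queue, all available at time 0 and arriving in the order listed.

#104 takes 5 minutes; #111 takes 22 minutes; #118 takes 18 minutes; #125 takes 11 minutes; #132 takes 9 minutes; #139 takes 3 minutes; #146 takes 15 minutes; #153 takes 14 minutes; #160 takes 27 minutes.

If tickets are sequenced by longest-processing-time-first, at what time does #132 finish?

116

LPT (decreasing processing time): #160 #111 #118 #146 #153 #125 #132 #104 #139.
#160: 0→27
#111: 27→49
#118: 49→67
#146: 67→82
#153: 82→96
#125: 96→107
#132: 107→116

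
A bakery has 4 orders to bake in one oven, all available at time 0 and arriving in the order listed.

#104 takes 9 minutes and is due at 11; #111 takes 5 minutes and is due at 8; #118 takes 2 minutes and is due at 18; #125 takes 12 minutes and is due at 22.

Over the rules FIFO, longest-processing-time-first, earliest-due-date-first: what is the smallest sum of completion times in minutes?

63

FIFO (arrival order): #104 #111 #118 #125.
#104: 0→9
#111: 9→14
#118: 14→16
#125: 16→28
Sum = 9+14+16+28 = 67.
LPT (decreasing processing time): #125 #104 #111 #118.
#125: 0→12
#104: 12→21
#111: 21→26
#118: 26→28
Sum = 12+21+26+28 = 87.
EDD (increasing due date): #111 #104 #118 #125.
#111: 0→5
#104: 5→14
#118: 14→16
#125: 16→28
Sum = 5+14+16+28 = 63.
FIFO 67, LPT 87, EDD 63 → minimum 63.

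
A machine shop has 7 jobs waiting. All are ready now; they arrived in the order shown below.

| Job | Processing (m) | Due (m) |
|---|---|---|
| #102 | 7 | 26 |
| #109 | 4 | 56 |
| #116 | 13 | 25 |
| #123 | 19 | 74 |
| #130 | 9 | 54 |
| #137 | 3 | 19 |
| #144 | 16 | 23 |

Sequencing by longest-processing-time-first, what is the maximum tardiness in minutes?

LPT (decreasing processing time): #123 #144 #116 #130 #102 #109 #137.
#123: 0→19, due 74, tardiness 0
#144: 19→35, due 23, tardiness 12
#116: 35→48, due 25, tardiness 23
#130: 48→57, due 54, tardiness 3
#102: 57→64, due 26, tardiness 38
#109: 64→68, due 56, tardiness 12
#137: 68→71, due 19, tardiness 52
Maximum = 52.

52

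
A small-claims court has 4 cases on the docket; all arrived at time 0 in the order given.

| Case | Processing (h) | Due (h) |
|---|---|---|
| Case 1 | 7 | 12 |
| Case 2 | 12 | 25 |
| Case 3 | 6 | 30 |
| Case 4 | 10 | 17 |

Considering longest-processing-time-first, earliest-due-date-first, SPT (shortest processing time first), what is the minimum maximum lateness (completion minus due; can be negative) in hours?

LPT (decreasing processing time): Case 2 Case 4 Case 1 Case 3.
Case 2: 0→12, due 25, lateness -13
Case 4: 12→22, due 17, lateness 5
Case 1: 22→29, due 12, lateness 17
Case 3: 29→35, due 30, lateness 5
Maximum = 17.
EDD (increasing due date): Case 1 Case 4 Case 2 Case 3.
Case 1: 0→7, due 12, lateness -5
Case 4: 7→17, due 17, lateness 0
Case 2: 17→29, due 25, lateness 4
Case 3: 29→35, due 30, lateness 5
Maximum = 5.
SPT (increasing processing time): Case 3 Case 1 Case 4 Case 2.
Case 3: 0→6, due 30, lateness -24
Case 1: 6→13, due 12, lateness 1
Case 4: 13→23, due 17, lateness 6
Case 2: 23→35, due 25, lateness 10
Maximum = 10.
LPT 17, EDD 5, SPT 10 → minimum 5.

5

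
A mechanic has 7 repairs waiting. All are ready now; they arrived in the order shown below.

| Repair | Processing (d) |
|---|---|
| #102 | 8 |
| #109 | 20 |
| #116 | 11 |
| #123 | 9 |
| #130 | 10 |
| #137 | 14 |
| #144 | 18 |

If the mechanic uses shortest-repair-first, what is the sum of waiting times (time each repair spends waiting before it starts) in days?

SPT (increasing processing time): #102 #123 #130 #116 #137 #144 #109.
#102: waits 0, runs 0→8
#123: waits 8, runs 8→17
#130: waits 17, runs 17→27
#116: waits 27, runs 27→38
#137: waits 38, runs 38→52
#144: waits 52, runs 52→70
#109: waits 70, runs 70→90
Sum = 0+8+17+27+38+52+70 = 212.

212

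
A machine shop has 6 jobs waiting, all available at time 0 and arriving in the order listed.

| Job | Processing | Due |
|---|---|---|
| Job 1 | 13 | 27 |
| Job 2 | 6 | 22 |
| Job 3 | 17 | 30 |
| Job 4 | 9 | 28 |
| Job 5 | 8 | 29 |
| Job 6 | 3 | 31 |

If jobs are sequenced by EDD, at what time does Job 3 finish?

EDD (increasing due date): Job 2 Job 1 Job 4 Job 5 Job 3 Job 6.
Job 2: 0→6
Job 1: 6→19
Job 4: 19→28
Job 5: 28→36
Job 3: 36→53

53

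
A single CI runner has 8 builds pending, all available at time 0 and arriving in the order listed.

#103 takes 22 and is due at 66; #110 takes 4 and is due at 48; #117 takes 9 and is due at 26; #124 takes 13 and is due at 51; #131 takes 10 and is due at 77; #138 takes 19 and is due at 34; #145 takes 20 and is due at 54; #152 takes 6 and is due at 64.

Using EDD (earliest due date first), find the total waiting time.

EDD (increasing due date): #117 #138 #110 #124 #145 #152 #103 #131.
#117: waits 0, runs 0→9
#138: waits 9, runs 9→28
#110: waits 28, runs 28→32
#124: waits 32, runs 32→45
#145: waits 45, runs 45→65
#152: waits 65, runs 65→71
#103: waits 71, runs 71→93
#131: waits 93, runs 93→103
Sum = 0+9+28+32+45+65+71+93 = 343.

343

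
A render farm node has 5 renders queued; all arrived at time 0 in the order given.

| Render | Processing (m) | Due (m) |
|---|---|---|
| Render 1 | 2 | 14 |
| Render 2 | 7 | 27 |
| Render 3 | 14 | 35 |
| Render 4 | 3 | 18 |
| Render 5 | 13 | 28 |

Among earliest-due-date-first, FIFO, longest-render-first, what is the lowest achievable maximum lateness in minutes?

EDD (increasing due date): Render 1 Render 4 Render 2 Render 5 Render 3.
Render 1: 0→2, due 14, lateness -12
Render 4: 2→5, due 18, lateness -13
Render 2: 5→12, due 27, lateness -15
Render 5: 12→25, due 28, lateness -3
Render 3: 25→39, due 35, lateness 4
Maximum = 4.
FIFO (arrival order): Render 1 Render 2 Render 3 Render 4 Render 5.
Render 1: 0→2, due 14, lateness -12
Render 2: 2→9, due 27, lateness -18
Render 3: 9→23, due 35, lateness -12
Render 4: 23→26, due 18, lateness 8
Render 5: 26→39, due 28, lateness 11
Maximum = 11.
LPT (decreasing processing time): Render 3 Render 5 Render 2 Render 4 Render 1.
Render 3: 0→14, due 35, lateness -21
Render 5: 14→27, due 28, lateness -1
Render 2: 27→34, due 27, lateness 7
Render 4: 34→37, due 18, lateness 19
Render 1: 37→39, due 14, lateness 25
Maximum = 25.
EDD 4, FIFO 11, LPT 25 → minimum 4.

4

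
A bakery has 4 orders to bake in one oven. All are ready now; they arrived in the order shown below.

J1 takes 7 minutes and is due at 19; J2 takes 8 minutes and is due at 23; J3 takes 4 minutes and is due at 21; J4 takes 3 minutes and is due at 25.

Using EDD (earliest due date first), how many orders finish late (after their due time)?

EDD (increasing due date): J1 J3 J2 J4.
J1: 0→7, due 19, tardiness 0
J3: 7→11, due 21, tardiness 0
J2: 11→19, due 23, tardiness 0
J4: 19→22, due 25, tardiness 0
Late orders: 0.

0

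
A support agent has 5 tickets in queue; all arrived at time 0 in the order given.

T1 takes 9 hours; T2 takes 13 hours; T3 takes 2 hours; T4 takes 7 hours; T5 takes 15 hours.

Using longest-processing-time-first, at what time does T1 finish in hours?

LPT (decreasing processing time): T5 T2 T1 T4 T3.
T5: 0→15
T2: 15→28
T1: 28→37

37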